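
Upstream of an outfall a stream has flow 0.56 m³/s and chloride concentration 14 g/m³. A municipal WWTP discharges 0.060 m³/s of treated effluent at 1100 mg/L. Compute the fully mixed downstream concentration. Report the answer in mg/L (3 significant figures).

By mass balance at complete mixing, C = (0.06·1100 + 0.56·14) / (0.06 + 0.56) = 73.84/0.62 = 119.1 mg/L.

119 mg/L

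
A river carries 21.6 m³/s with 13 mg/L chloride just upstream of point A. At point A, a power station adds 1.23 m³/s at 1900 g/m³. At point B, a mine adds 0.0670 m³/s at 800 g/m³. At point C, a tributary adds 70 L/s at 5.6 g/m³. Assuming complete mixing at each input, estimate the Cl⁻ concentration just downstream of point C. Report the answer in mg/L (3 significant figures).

116 mg/L

After input A: C = (21.6·13 + 1.23·1900) / 22.83 = 114.7 mg/L.
After input B: C = (22.83·114.7 + 0.067·800) / 22.9 = 116.7 mg/L.
70 L/s = 0.07 m³/s.
After input C: C = (22.9·116.7 + 0.07·5.6) / 22.97 = 116.3 mg/L.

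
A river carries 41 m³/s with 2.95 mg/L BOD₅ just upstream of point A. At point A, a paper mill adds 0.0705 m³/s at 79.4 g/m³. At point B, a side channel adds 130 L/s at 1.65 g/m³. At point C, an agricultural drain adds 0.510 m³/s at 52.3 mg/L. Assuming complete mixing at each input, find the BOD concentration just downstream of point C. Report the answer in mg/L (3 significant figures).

3.68 mg/L

After input A: C = (41·2.95 + 0.0705·79.4) / 41.07 = 3.081 mg/L.
130 L/s = 0.13 m³/s.
After input B: C = (41.07·3.081 + 0.13·1.65) / 41.2 = 3.077 mg/L.
After input C: C = (41.2·3.077 + 0.51·52.3) / 41.71 = 3.679 mg/L.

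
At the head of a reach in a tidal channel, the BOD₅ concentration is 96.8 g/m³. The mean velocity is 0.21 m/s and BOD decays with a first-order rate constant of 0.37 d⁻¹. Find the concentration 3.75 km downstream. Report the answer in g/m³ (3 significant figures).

89.7 g/m³

Travel time t = 3.75 km / 0.21 m/s = 3750/0.21 = 1.786e+04 s = 0.2067 d.
First-order decay: C = 96.8·exp(−0.37·0.2067) = 96.8·0.9264 = 89.67 g/m³.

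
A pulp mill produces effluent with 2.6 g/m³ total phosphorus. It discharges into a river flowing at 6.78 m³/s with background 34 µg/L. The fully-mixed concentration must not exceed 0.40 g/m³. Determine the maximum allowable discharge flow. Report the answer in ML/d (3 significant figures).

34 µg/L = 0.034 mg/L.
Mass balance at complete mixing: C_std·(Q_w + Q_r) = Q_w·C_e + Q_r·C_b.
Rearranging, Q_w = Q_r·(C_std − C_b)/(C_e − C_std) = 6.78·(0.4 − 0.034) / (2.6 − 0.4) = 1.128 m³/s.
= 97.45 ML/d.

97.5 ML/d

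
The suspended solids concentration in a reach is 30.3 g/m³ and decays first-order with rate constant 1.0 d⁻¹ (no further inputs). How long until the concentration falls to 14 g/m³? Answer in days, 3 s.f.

t = ln(C₀/C)/k = ln(30.3/14)/1.0 = 0.7721/1.0 = 0.7721 d.

0.772 d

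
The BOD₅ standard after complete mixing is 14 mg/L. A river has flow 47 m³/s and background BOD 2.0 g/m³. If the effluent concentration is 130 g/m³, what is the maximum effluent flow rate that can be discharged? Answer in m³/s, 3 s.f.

4.86 m³/s

Mass balance at complete mixing: C_std·(Q_w + Q_r) = Q_w·C_e + Q_r·C_b.
Rearranging, Q_w = Q_r·(C_std − C_b)/(C_e − C_std) = 47·(14 − 2) / (130 − 14) = 4.862 m³/s.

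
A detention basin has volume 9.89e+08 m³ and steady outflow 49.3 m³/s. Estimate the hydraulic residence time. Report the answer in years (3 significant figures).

0.636 yr

Q = 49.3 m³/s × 3.156e+07 s/yr = 1.556e+09 m³/yr.
Hydraulic residence time τ = V/Q = 9.89e+08/1.556e+09 = 0.6357 yr.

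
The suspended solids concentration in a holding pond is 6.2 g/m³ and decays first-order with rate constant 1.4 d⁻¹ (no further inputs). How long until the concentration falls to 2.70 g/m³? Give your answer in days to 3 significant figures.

0.594 d

t = ln(C₀/C)/k = ln(6.2/2.70)/1.4 = 0.8313/1.4 = 0.5938 d.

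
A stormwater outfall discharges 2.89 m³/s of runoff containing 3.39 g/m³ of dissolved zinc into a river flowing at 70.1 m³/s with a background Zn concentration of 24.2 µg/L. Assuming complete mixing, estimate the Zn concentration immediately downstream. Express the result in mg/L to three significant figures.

24.2 µg/L = 0.0242 mg/L.
Conservation of mass across the mixing zone: C = (2.89·3.39 + 70.1·0.0242) / (2.89 + 70.1) = 11.49/72.99 = 0.1575 mg/L.

0.157 mg/L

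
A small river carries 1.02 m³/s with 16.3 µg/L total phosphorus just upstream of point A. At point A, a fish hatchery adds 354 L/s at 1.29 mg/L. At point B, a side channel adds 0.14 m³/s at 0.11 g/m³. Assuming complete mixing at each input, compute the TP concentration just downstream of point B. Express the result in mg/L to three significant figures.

0.323 mg/L

16.3 µg/L = 0.0163 mg/L.
354 L/s = 0.354 m³/s.
After input A: C = (1.02·0.0163 + 0.354·1.29) / 1.374 = 0.3445 mg/L.
After input B: C = (1.374·0.3445 + 0.14·0.11) / 1.514 = 0.3228 mg/L.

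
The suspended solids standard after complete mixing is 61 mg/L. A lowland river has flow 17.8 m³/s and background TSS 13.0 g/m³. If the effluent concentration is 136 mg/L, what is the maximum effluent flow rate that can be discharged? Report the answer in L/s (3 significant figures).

Mass balance at complete mixing: C_std·(Q_w + Q_r) = Q_w·C_e + Q_r·C_b.
Rearranging, Q_w = Q_r·(C_std − C_b)/(C_e − C_std) = 17.8·(61 − 13) / (136 − 61) = 11.39 m³/s.
= 1.139e+04 L/s.

11400 L/s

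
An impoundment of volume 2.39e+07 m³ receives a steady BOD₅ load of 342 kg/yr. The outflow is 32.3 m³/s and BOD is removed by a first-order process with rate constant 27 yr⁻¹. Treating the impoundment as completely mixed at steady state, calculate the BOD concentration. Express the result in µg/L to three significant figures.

0.205 µg/L

Outflow Q = 32.3 m³/s × 3.156e+07 s/yr = 1.019e+09 m³/yr.
Steady-state CSTR mass balance: W = Q·C + k·V·C, so C = W/(Q + kV).
Q + kV = 1.019e+09 + 27·2.39e+07 = 1.665e+09 m³/yr.
C = 342/1.665e+09 = 2.055e-07 kg/m³ = 0.0002055 mg/L = 0.2055 µg/L.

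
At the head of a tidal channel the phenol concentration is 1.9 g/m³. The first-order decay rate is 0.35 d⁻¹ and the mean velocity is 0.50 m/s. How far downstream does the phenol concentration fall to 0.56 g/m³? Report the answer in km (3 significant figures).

From C = C₀·e^(−kt), t = ln(C₀/C)/k = ln(1.9/0.56)/0.35 = 1.222/0.35 = 3.49 d.
Distance = v·t = 0.50 m/s × 3.016e+05 s = 1.508e+05 m = 150.8 km.

151 km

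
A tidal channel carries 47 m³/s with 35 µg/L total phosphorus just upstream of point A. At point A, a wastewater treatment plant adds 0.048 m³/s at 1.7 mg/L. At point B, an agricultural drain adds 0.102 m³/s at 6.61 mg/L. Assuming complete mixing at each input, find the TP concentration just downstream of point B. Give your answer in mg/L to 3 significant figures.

35 µg/L = 0.035 mg/L.
After input A: C = (47·0.035 + 0.048·1.7) / 47.05 = 0.0367 mg/L.
After input B: C = (47.05·0.0367 + 0.102·6.61) / 47.15 = 0.05092 mg/L.

0.0509 mg/L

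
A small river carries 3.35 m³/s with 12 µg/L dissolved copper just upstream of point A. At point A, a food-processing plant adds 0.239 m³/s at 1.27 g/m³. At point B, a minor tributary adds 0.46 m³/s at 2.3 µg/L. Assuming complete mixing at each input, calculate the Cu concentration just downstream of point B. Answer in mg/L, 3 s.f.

0.0852 mg/L

12 µg/L = 0.012 mg/L.
After input A: C = (3.35·0.012 + 0.239·1.27) / 3.589 = 0.09577 mg/L.
2.3 µg/L = 0.0023 mg/L.
After input B: C = (3.589·0.09577 + 0.46·0.0023) / 4.049 = 0.08515 mg/L.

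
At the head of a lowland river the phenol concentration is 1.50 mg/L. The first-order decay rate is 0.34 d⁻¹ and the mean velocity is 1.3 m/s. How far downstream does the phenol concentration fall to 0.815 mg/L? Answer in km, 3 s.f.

From C = C₀·e^(−kt), t = ln(C₀/C)/k = ln(1.50/0.815)/0.34 = 0.61/0.34 = 1.794 d.
Distance = v·t = 1.3 m/s × 1.55e+05 s = 2.015e+05 m = 201.5 km.

202 km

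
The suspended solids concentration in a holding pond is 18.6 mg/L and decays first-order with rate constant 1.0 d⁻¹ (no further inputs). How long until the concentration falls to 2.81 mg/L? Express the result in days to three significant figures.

1.89 d

t = ln(C₀/C)/k = ln(18.6/2.81)/1.0 = 1.89/1.0 = 1.89 d.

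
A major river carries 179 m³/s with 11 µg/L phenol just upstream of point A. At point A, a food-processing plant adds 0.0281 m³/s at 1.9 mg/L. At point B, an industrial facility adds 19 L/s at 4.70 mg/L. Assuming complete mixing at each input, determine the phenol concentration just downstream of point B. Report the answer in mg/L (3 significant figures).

0.0118 mg/L

11 µg/L = 0.011 mg/L.
After input A: C = (179·0.011 + 0.0281·1.9) / 179 = 0.0113 mg/L.
19 L/s = 0.019 m³/s.
After input B: C = (179·0.0113 + 0.019·4.7) / 179 = 0.01179 mg/L.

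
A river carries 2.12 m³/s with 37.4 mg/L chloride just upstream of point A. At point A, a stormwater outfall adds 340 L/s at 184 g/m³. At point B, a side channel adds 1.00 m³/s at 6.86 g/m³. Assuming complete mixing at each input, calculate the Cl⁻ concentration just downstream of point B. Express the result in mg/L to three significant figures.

43.0 mg/L

340 L/s = 0.34 m³/s.
After input A: C = (2.12·37.4 + 0.34·184) / 2.46 = 57.66 mg/L.
After input B: C = (2.46·57.66 + 1·6.86) / 3.46 = 42.98 mg/L.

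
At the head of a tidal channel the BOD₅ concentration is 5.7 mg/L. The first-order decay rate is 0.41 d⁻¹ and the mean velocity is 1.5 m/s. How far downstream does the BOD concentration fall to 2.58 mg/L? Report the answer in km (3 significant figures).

From C = C₀·e^(−kt), t = ln(C₀/C)/k = ln(5.7/2.58)/0.41 = 0.7927/0.41 = 1.933 d.
Distance = v·t = 1.5 m/s × 1.67e+05 s = 2.506e+05 m = 250.6 km.

251 km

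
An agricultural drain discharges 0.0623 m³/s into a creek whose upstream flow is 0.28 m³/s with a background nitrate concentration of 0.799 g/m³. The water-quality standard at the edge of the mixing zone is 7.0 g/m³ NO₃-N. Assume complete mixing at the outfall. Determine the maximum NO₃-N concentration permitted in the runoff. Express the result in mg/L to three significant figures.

34.9 mg/L

Mass balance: 7·0.3423 = 0.0623·Cₑ + 0.28·0.799.
Cₑ = (2.396 − 0.2237) / 0.0623 = 34.87 mg/L.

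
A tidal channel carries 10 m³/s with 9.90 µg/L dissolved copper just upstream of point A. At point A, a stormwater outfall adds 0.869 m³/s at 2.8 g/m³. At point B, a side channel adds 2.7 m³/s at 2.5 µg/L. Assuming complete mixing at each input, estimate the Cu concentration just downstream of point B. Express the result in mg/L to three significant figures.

0.187 mg/L

9.90 µg/L = 0.0099 mg/L.
After input A: C = (10·0.0099 + 0.869·2.8) / 10.87 = 0.233 mg/L.
2.5 µg/L = 0.0025 mg/L.
After input B: C = (10.87·0.233 + 2.7·0.0025) / 13.57 = 0.1871 mg/L.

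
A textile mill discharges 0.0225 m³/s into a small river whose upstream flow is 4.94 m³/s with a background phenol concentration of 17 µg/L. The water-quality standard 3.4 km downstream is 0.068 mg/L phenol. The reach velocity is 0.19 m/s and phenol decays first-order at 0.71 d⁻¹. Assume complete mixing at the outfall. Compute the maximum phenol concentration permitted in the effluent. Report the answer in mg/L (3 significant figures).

13.6 mg/L

17 µg/L = 0.017 mg/L.
Travel time to the compliance point: t = 3400/0.19 = 1.789e+04 s = 0.2071 d; decay factor exp(−0.71·0.2071) = 0.8632.
So the concentration just after mixing may be at most 0.068/0.8632 = 0.07877 mg/L.
Mass balance: 0.07877·4.963 = 0.0225·Cₑ + 4.94·0.017.
Cₑ = (0.3909 − 0.08398) / 0.0225 = 13.64 mg/L.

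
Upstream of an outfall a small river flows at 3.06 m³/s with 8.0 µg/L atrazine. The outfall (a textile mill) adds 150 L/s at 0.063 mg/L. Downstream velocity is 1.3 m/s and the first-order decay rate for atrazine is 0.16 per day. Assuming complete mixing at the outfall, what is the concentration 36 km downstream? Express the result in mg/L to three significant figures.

0.0100 mg/L

150 L/s = 0.15 m³/s.
8.0 µg/L = 0.008 mg/L.
After complete mixing, C₀ = (0.15·0.063 + 3.06·0.008) / 3.21 = 0.01057 mg/L.
Travel time t = 3.6e+04 m / 1.3 m/s = 2.769e+04 s = 0.3205 d.
C = 0.01057·exp(−0.16·0.3205) = 0.01057·0.95 = 0.01004 mg/L.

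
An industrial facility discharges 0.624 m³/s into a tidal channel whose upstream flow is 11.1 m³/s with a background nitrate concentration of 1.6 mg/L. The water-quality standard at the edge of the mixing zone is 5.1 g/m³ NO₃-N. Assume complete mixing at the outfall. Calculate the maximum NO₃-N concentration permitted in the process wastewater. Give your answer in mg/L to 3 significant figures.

67.4 mg/L

Mass balance: 5.1·11.72 = 0.624·Cₑ + 11.1·1.6.
Cₑ = (59.79 − 17.76) / 0.624 = 67.36 mg/L.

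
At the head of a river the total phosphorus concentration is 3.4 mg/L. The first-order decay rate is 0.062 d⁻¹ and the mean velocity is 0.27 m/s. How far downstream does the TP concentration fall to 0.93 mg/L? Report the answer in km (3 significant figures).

488 km

From C = C₀·e^(−kt), t = ln(C₀/C)/k = ln(3.4/0.93)/0.062 = 1.296/0.062 = 20.91 d.
Distance = v·t = 0.27 m/s × 1.807e+06 s = 4.878e+05 m = 487.8 km.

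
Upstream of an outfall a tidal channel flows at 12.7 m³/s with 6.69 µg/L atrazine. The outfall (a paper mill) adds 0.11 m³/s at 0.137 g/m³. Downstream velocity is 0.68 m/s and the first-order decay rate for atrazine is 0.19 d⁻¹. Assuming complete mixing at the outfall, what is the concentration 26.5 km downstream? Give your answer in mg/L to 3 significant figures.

0.00717 mg/L

6.69 µg/L = 0.00669 mg/L.
After complete mixing, C₀ = (0.11·0.137 + 12.7·0.00669) / 12.81 = 0.007809 mg/L.
Travel time t = 2.65e+04 m / 0.68 m/s = 3.897e+04 s = 0.451 d.
C = 0.007809·exp(−0.19·0.451) = 0.007809·0.9179 = 0.007168 mg/L.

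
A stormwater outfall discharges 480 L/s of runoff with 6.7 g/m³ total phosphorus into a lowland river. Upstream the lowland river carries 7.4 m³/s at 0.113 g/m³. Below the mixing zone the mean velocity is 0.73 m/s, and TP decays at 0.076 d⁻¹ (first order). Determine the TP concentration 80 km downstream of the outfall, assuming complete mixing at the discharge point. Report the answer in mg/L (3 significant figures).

480 L/s = 0.48 m³/s.
After complete mixing, C₀ = (0.48·6.7 + 7.4·0.113) / 7.88 = 0.5142 mg/L.
Travel time t = 8e+04 m / 0.73 m/s = 1.096e+05 s = 1.268 d.
C = 0.5142·exp(−0.076·1.268) = 0.5142·0.9081 = 0.467 mg/L.

0.467 mg/L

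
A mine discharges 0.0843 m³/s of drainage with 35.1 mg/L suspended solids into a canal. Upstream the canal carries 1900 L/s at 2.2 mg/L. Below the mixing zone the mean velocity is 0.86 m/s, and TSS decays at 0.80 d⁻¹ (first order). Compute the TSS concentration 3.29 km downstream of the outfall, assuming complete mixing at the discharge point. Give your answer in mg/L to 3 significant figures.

3.47 mg/L

1900 L/s = 1.9 m³/s.
After complete mixing, C₀ = (0.0843·35.1 + 1.9·2.2) / 1.984 = 3.598 mg/L.
Travel time t = 3290 m / 0.86 m/s = 3826 s = 0.04428 d.
C = 3.598·exp(−0.80·0.04428) = 3.598·0.9652 = 3.472 mg/L.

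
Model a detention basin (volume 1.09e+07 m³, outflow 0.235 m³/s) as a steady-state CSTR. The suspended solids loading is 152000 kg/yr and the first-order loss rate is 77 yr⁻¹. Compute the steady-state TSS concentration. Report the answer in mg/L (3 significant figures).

Outflow Q = 0.235 m³/s × 3.156e+07 s/yr = 7.416e+06 m³/yr.
Steady-state CSTR mass balance: W = Q·C + k·V·C, so C = W/(Q + kV).
Q + kV = 7.416e+06 + 77·1.09e+07 = 8.467e+08 m³/yr.
C = 152000/8.467e+08 = 0.0001795 kg/m³ = 0.1795 mg/L.

0.180 mg/L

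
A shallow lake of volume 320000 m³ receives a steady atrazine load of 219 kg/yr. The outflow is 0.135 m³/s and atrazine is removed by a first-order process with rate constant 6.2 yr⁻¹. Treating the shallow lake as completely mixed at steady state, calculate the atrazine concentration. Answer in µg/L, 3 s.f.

Outflow Q = 0.135 m³/s × 3.156e+07 s/yr = 4.26e+06 m³/yr.
Steady-state CSTR mass balance: W = Q·C + k·V·C, so C = W/(Q + kV).
Q + kV = 4.26e+06 + 6.2·320000 = 6.244e+06 m³/yr.
C = 219/6.244e+06 = 3.507e-05 kg/m³ = 0.03507 mg/L = 35.07 µg/L.

35.1 µg/L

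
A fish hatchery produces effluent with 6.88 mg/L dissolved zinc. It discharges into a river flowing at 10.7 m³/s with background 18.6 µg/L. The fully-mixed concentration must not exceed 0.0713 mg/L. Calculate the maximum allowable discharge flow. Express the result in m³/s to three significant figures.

18.6 µg/L = 0.0186 mg/L.
Mass balance at complete mixing: C_std·(Q_w + Q_r) = Q_w·C_e + Q_r·C_b.
Rearranging, Q_w = Q_r·(C_std − C_b)/(C_e − C_std) = 10.7·(0.0713 − 0.0186) / (6.88 − 0.0713) = 0.08282 m³/s.

0.0828 m³/s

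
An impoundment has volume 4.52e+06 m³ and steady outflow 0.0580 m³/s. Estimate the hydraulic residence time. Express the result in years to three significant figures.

2.47 yr

Q = 0.0580 m³/s × 3.156e+07 s/yr = 1.83e+06 m³/yr.
Hydraulic residence time τ = V/Q = 4.52e+06/1.83e+06 = 2.469 yr.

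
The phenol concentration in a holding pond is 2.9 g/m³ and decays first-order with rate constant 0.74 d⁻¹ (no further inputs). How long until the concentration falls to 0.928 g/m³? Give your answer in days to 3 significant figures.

1.54 d

t = ln(C₀/C)/k = ln(2.9/0.928)/0.74 = 1.139/0.74 = 1.54 d.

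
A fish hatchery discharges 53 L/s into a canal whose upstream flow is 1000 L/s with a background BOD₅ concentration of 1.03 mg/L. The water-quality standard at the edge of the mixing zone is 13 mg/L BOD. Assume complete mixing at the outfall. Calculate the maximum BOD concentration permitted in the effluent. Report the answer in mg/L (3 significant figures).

239 mg/L

53 L/s = 0.053 m³/s.
1000 L/s = 1 m³/s.
Mass balance: 13·1.053 = 0.053·Cₑ + 1·1.03.
Cₑ = (13.69 − 1.03) / 0.053 = 238.8 mg/L.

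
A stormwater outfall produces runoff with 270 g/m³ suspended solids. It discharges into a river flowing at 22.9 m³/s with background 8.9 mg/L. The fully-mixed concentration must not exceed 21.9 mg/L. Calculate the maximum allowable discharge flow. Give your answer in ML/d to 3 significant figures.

104 ML/d

Mass balance at complete mixing: C_std·(Q_w + Q_r) = Q_w·C_e + Q_r·C_b.
Rearranging, Q_w = Q_r·(C_std − C_b)/(C_e − C_std) = 22.9·(21.9 − 8.9) / (270 − 21.9) = 1.2 m³/s.
= 103.7 ML/d.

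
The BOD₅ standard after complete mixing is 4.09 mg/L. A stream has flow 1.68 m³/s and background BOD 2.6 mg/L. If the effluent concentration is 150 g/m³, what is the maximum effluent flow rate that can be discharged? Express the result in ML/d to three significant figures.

Mass balance at complete mixing: C_std·(Q_w + Q_r) = Q_w·C_e + Q_r·C_b.
Rearranging, Q_w = Q_r·(C_std − C_b)/(C_e − C_std) = 1.68·(4.09 − 2.6) / (150 − 4.09) = 0.01716 m³/s.
= 1.482 ML/d.

1.48 ML/d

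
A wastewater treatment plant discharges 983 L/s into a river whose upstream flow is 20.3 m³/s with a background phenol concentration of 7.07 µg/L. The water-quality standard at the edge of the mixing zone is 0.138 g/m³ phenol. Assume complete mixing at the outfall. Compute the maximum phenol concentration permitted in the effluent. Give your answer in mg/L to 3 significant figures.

983 L/s = 0.983 m³/s.
7.07 µg/L = 0.00707 mg/L.
Mass balance: 0.138·21.28 = 0.983·Cₑ + 20.3·0.00707.
Cₑ = (2.937 − 0.1435) / 0.983 = 2.842 mg/L.

2.84 mg/L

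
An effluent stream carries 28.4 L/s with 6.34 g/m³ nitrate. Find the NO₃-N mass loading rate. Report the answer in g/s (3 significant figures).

28.4 L/s = 0.0284 m³/s.
Mass flux = Q·C = 0.0284 m³/s × 6.34 g/m³ = 0.1801 g/s.

0.180 g/s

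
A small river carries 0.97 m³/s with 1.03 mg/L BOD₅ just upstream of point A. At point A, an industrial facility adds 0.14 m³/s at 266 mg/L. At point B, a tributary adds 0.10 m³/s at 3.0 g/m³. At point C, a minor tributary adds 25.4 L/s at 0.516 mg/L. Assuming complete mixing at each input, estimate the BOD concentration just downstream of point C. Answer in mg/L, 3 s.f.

After input A: C = (0.97·1.03 + 0.14·266) / 1.11 = 34.45 mg/L.
After input B: C = (1.11·34.45 + 0.1·3) / 1.21 = 31.85 mg/L.
25.4 L/s = 0.0254 m³/s.
After input C: C = (1.21·31.85 + 0.0254·0.516) / 1.235 = 31.21 mg/L.

31.2 mg/L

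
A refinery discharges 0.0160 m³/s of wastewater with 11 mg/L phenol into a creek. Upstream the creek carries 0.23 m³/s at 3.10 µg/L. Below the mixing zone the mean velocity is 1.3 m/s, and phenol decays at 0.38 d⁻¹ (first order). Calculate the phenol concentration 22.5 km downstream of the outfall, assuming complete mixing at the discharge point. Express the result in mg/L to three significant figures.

0.666 mg/L

3.10 µg/L = 0.0031 mg/L.
After complete mixing, C₀ = (0.016·11 + 0.23·0.0031) / 0.246 = 0.7183 mg/L.
Travel time t = 2.25e+04 m / 1.3 m/s = 1.731e+04 s = 0.2003 d.
C = 0.7183·exp(−0.38·0.2003) = 0.7183·0.9267 = 0.6657 mg/L.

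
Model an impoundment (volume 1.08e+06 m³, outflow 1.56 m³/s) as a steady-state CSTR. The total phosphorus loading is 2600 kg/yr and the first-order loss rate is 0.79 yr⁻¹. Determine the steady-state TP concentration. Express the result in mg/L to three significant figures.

Outflow Q = 1.56 m³/s × 3.156e+07 s/yr = 4.923e+07 m³/yr.
Steady-state CSTR mass balance: W = Q·C + k·V·C, so C = W/(Q + kV).
Q + kV = 4.923e+07 + 0.79·1.08e+06 = 5.008e+07 m³/yr.
C = 2600/5.008e+07 = 5.191e-05 kg/m³ = 0.05191 mg/L.

0.0519 mg/L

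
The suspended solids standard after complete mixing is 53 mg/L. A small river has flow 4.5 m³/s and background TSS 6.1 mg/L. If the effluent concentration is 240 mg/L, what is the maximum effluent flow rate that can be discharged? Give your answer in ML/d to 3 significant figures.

97.5 ML/d

Mass balance at complete mixing: C_std·(Q_w + Q_r) = Q_w·C_e + Q_r·C_b.
Rearranging, Q_w = Q_r·(C_std − C_b)/(C_e − C_std) = 4.5·(53 − 6.1) / (240 − 53) = 1.129 m³/s.
= 97.51 ML/d.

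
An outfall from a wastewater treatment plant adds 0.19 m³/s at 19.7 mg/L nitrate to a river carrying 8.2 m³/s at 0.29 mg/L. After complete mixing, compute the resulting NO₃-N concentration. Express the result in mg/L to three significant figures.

Conservation of mass across the mixing zone: C = (0.19·19.7 + 8.2·0.29) / (0.19 + 8.2) = 6.121/8.39 = 0.7296 mg/L.

0.730 mg/L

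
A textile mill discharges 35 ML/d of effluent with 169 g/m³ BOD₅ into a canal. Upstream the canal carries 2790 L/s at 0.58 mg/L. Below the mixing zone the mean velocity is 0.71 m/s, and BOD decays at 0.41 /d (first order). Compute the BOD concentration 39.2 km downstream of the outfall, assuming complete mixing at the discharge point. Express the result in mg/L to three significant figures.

35 ML/d = 0.4051 m³/s.
2790 L/s = 2.79 m³/s.
After complete mixing, C₀ = (0.4051·169 + 2.79·0.58) / 3.195 = 21.93 mg/L.
Travel time t = 3.92e+04 m / 0.71 m/s = 5.521e+04 s = 0.639 d.
C = 21.93·exp(−0.41·0.639) = 21.93·0.7695 = 16.88 mg/L.

16.9 mg/L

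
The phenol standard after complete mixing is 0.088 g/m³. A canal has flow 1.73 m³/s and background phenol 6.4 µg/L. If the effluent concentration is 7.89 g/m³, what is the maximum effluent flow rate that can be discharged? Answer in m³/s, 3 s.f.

0.0181 m³/s

6.4 µg/L = 0.0064 mg/L.
Mass balance at complete mixing: C_std·(Q_w + Q_r) = Q_w·C_e + Q_r·C_b.
Rearranging, Q_w = Q_r·(C_std − C_b)/(C_e − C_std) = 1.73·(0.088 − 0.0064) / (7.89 − 0.088) = 0.01809 m³/s.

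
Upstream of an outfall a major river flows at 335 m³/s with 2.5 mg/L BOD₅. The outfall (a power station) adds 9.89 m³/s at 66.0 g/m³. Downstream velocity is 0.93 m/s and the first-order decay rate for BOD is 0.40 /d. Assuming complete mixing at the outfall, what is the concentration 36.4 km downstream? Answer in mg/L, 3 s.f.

3.60 mg/L

After complete mixing, C₀ = (9.89·66 + 335·2.5) / 344.9 = 4.321 mg/L.
Travel time t = 3.64e+04 m / 0.93 m/s = 3.914e+04 s = 0.453 d.
C = 4.321·exp(−0.40·0.453) = 4.321·0.8343 = 3.605 mg/L.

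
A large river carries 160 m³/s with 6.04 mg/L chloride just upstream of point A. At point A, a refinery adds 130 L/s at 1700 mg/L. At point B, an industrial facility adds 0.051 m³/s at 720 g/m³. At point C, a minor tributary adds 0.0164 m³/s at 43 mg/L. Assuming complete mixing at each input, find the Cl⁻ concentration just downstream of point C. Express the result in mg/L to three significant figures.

7.65 mg/L

130 L/s = 0.13 m³/s.
After input A: C = (160·6.04 + 0.13·1700) / 160.1 = 7.415 mg/L.
After input B: C = (160.1·7.415 + 0.051·720) / 160.2 = 7.642 mg/L.
After input C: C = (160.2·7.642 + 0.0164·43) / 160.2 = 7.646 mg/L.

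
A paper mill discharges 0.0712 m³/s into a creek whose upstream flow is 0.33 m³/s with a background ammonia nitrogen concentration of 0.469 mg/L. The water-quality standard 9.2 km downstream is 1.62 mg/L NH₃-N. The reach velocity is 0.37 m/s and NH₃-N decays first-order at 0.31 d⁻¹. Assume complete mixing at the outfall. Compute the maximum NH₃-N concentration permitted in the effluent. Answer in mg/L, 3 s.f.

Travel time to the compliance point: t = 9200/0.37 = 2.486e+04 s = 0.2878 d; decay factor exp(−0.31·0.2878) = 0.9146.
So the concentration just after mixing may be at most 1.62/0.9146 = 1.771 mg/L.
Mass balance: 1.771·0.4012 = 0.0712·Cₑ + 0.33·0.469.
Cₑ = (0.7106 − 0.1548) / 0.0712 = 7.807 mg/L.

7.81 mg/L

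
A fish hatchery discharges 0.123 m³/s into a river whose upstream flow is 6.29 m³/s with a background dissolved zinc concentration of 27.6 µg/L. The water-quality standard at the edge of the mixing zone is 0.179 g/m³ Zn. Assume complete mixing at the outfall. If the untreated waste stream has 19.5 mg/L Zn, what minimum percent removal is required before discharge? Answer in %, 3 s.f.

27.6 µg/L = 0.0276 mg/L.
Mass balance: 0.179·6.413 = 0.123·Cₑ + 6.29·0.0276.
Cₑ = (1.148 − 0.1736) / 0.123 = 7.921 mg/L.
Required removal = 1 − 7.921/19.5 = 59.38 %.

59.4 %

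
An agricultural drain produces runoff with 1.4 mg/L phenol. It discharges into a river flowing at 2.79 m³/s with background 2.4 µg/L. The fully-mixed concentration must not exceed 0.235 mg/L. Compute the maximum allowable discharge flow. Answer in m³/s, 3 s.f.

2.4 µg/L = 0.0024 mg/L.
Mass balance at complete mixing: C_std·(Q_w + Q_r) = Q_w·C_e + Q_r·C_b.
Rearranging, Q_w = Q_r·(C_std − C_b)/(C_e − C_std) = 2.79·(0.235 − 0.0024) / (1.4 − 0.235) = 0.557 m³/s.

0.557 m³/s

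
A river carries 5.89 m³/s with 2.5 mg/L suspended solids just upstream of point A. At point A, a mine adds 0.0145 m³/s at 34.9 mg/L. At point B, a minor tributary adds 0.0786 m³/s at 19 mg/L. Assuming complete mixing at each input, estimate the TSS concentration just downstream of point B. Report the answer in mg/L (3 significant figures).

After input A: C = (5.89·2.5 + 0.0145·34.9) / 5.904 = 2.58 mg/L.
After input B: C = (5.904·2.58 + 0.0786·19) / 5.983 = 2.795 mg/L.

2.80 mg/L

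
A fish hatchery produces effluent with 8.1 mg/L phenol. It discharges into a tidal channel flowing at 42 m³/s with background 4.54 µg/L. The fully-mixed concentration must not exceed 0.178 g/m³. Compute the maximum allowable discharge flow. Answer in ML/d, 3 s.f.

4.54 µg/L = 0.00454 mg/L.
Mass balance at complete mixing: C_std·(Q_w + Q_r) = Q_w·C_e + Q_r·C_b.
Rearranging, Q_w = Q_r·(C_std − C_b)/(C_e − C_std) = 42·(0.178 − 0.00454) / (8.1 − 0.178) = 0.9196 m³/s.
= 79.46 ML/d.

79.5 ML/d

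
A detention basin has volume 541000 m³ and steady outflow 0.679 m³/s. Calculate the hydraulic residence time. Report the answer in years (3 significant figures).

Q = 0.679 m³/s × 3.156e+07 s/yr = 2.143e+07 m³/yr.
Hydraulic residence time τ = V/Q = 541000/2.143e+07 = 0.02525 yr.

0.0252 yr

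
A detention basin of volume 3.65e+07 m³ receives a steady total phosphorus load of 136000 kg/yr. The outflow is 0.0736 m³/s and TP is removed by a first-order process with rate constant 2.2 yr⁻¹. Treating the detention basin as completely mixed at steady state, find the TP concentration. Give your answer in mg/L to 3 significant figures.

1.65 mg/L

Outflow Q = 0.0736 m³/s × 3.156e+07 s/yr = 2.323e+06 m³/yr.
Steady-state CSTR mass balance: W = Q·C + k·V·C, so C = W/(Q + kV).
Q + kV = 2.323e+06 + 2.2·3.65e+07 = 8.262e+07 m³/yr.
C = 136000/8.262e+07 = 0.001646 kg/m³ = 1.646 mg/L.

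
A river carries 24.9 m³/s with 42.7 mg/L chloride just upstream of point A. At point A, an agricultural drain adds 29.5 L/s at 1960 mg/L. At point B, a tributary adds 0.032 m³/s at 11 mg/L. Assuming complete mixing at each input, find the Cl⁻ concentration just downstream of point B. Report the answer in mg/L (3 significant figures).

29.5 L/s = 0.0295 m³/s.
After input A: C = (24.9·42.7 + 0.0295·1960) / 24.93 = 44.97 mg/L.
After input B: C = (24.93·44.97 + 0.032·11) / 24.96 = 44.93 mg/L.

44.9 mg/L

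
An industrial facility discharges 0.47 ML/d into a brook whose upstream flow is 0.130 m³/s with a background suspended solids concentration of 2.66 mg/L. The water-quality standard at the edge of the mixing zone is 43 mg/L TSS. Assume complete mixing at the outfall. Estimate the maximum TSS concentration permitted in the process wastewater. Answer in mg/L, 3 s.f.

1010 mg/L

0.47 ML/d = 0.00544 m³/s.
Mass balance: 43·0.1354 = 0.00544·Cₑ + 0.13·2.66.
Cₑ = (5.824 − 0.3458) / 0.00544 = 1007 mg/L.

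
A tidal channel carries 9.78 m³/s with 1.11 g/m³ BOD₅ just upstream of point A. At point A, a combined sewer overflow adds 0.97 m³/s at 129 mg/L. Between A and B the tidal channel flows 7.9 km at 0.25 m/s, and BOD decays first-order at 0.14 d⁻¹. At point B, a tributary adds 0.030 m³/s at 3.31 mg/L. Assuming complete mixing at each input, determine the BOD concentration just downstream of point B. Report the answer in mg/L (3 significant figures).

After input A: C = (9.78·1.11 + 0.97·129) / 10.75 = 12.65 mg/L.
Over the 7.9 km reach to input B (t = 3.16e+04 s = 0.3657 d), decay gives C = 12.65·exp(−0.14·0.3657) = 12.02 mg/L.
After input B: C = (10.75·12.02 + 0.03·3.31) / 10.78 = 11.99 mg/L.

12.0 mg/L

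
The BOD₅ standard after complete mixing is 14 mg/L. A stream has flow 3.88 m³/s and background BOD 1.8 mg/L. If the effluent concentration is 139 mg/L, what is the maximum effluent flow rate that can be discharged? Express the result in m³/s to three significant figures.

Mass balance at complete mixing: C_std·(Q_w + Q_r) = Q_w·C_e + Q_r·C_b.
Rearranging, Q_w = Q_r·(C_std − C_b)/(C_e − C_std) = 3.88·(14 − 1.8) / (139 − 14) = 0.3787 m³/s.

0.379 m³/s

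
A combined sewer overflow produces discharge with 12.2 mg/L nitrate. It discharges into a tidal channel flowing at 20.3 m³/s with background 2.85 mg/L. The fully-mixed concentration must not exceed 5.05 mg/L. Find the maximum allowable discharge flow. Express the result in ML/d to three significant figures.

540 ML/d

Mass balance at complete mixing: C_std·(Q_w + Q_r) = Q_w·C_e + Q_r·C_b.
Rearranging, Q_w = Q_r·(C_std − C_b)/(C_e − C_std) = 20.3·(5.05 − 2.85) / (12.2 − 5.05) = 6.246 m³/s.
= 539.7 ML/d.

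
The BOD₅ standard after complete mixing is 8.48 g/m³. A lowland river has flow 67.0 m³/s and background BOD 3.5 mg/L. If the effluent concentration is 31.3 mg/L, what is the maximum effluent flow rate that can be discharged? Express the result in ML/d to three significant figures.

Mass balance at complete mixing: C_std·(Q_w + Q_r) = Q_w·C_e + Q_r·C_b.
Rearranging, Q_w = Q_r·(C_std − C_b)/(C_e − C_std) = 67.0·(8.48 − 3.5) / (31.3 − 8.48) = 14.62 m³/s.
= 1263 ML/d.

1260 ML/d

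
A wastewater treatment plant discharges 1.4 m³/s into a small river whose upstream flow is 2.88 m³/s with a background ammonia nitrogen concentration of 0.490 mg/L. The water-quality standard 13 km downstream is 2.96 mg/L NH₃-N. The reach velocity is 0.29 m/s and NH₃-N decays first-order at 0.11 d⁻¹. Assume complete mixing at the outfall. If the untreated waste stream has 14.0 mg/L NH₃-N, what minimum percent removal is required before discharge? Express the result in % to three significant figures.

Travel time to the compliance point: t = 1.3e+04/0.29 = 4.483e+04 s = 0.5188 d; decay factor exp(−0.11·0.5188) = 0.9445.
So the concentration just after mixing may be at most 2.96/0.9445 = 3.134 mg/L.
Mass balance: 3.134·4.28 = 1.4·Cₑ + 2.88·0.49.
Cₑ = (13.41 − 1.411) / 1.4 = 8.573 mg/L.
Required removal = 1 − 8.573/14.0 = 38.77 %.

38.8 %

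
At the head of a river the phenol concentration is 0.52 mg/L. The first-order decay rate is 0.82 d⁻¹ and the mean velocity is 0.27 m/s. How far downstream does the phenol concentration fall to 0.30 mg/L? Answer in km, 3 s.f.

From C = C₀·e^(−kt), t = ln(C₀/C)/k = ln(0.52/0.30)/0.82 = 0.55/0.82 = 0.6708 d.
Distance = v·t = 0.27 m/s × 5.796e+04 s = 1.565e+04 m = 15.65 km.

15.6 km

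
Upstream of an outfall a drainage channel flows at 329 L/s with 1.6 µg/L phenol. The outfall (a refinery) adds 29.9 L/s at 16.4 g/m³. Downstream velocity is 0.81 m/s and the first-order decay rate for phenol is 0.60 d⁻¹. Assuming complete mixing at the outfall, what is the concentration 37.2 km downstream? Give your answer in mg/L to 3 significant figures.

0.994 mg/L

29.9 L/s = 0.0299 m³/s.
329 L/s = 0.329 m³/s.
1.6 µg/L = 0.0016 mg/L.
After complete mixing, C₀ = (0.0299·16.4 + 0.329·0.0016) / 0.3589 = 1.368 mg/L.
Travel time t = 3.72e+04 m / 0.81 m/s = 4.593e+04 s = 0.5316 d.
C = 1.368·exp(−0.60·0.5316) = 1.368·0.7269 = 0.9943 mg/L.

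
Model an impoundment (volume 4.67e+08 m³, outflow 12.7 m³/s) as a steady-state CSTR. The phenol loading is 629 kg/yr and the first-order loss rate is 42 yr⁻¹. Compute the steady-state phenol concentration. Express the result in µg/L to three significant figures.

0.0314 µg/L

Outflow Q = 12.7 m³/s × 3.156e+07 s/yr = 4.008e+08 m³/yr.
Steady-state CSTR mass balance: W = Q·C + k·V·C, so C = W/(Q + kV).
Q + kV = 4.008e+08 + 42·4.67e+08 = 2.001e+10 m³/yr.
C = 629/2.001e+10 = 3.143e-08 kg/m³ = 3.143e-05 mg/L = 0.03143 µg/L.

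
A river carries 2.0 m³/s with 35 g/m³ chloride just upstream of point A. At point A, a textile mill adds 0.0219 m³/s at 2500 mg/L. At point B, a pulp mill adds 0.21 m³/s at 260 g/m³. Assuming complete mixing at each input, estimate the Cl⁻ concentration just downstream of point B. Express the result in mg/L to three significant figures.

80.4 mg/L

After input A: C = (2·35 + 0.0219·2500) / 2.022 = 61.7 mg/L.
After input B: C = (2.022·61.7 + 0.21·260) / 2.232 = 80.36 mg/L.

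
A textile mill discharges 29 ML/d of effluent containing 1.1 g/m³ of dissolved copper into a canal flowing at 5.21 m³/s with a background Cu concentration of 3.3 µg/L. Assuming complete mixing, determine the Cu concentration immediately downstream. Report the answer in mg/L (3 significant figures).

0.0697 mg/L

29 ML/d = 0.3356 m³/s.
3.3 µg/L = 0.0033 mg/L.
Conservation of mass across the mixing zone: C = (0.3356·1.1 + 5.21·0.0033) / (0.3356 + 5.21) = 0.3864/5.546 = 0.06968 mg/L.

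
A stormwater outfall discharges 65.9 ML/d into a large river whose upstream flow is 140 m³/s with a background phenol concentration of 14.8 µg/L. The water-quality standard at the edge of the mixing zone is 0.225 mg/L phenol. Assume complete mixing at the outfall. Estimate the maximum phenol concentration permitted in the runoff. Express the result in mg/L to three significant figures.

65.9 ML/d = 0.7627 m³/s.
14.8 µg/L = 0.0148 mg/L.
Mass balance: 0.225·140.8 = 0.7627·Cₑ + 140·0.0148.
Cₑ = (31.67 − 2.072) / 0.7627 = 38.81 mg/L.

38.8 mg/L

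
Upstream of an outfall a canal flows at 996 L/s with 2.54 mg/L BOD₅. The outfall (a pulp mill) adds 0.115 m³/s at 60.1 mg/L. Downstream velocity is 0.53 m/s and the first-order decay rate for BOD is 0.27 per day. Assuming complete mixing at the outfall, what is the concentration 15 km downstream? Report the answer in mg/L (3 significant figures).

7.78 mg/L

996 L/s = 0.996 m³/s.
After complete mixing, C₀ = (0.115·60.1 + 0.996·2.54) / 1.111 = 8.498 mg/L.
Travel time t = 1.5e+04 m / 0.53 m/s = 2.83e+04 s = 0.3276 d.
C = 8.498·exp(−0.27·0.3276) = 8.498·0.9154 = 7.779 mg/L.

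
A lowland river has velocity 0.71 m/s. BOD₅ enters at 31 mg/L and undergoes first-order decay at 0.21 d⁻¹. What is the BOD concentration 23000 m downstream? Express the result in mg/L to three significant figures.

Travel time t = 23000 m / 0.71 m/s = 2.3e+04/0.71 = 3.239e+04 s = 0.3749 d.
First-order decay: C = 31·exp(−0.21·0.3749) = 31·0.9243 = 28.65 mg/L.

28.7 mg/L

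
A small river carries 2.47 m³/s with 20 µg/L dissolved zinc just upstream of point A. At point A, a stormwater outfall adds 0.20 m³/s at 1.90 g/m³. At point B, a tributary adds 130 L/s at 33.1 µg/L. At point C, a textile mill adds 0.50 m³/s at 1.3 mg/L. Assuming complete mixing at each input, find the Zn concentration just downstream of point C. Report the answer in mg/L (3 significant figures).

20 µg/L = 0.02 mg/L.
After input A: C = (2.47·0.02 + 0.2·1.9) / 2.67 = 0.1608 mg/L.
130 L/s = 0.13 m³/s.
33.1 µg/L = 0.0331 mg/L.
After input B: C = (2.67·0.1608 + 0.13·0.0331) / 2.8 = 0.1549 mg/L.
After input C: C = (2.8·0.1549 + 0.5·1.3) / 3.3 = 0.3284 mg/L.

0.328 mg/L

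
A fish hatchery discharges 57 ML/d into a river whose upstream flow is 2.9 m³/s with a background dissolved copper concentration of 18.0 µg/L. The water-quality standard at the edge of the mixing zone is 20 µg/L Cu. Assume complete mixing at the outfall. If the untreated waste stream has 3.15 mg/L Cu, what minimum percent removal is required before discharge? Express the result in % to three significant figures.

57 ML/d = 0.6597 m³/s.
18.0 µg/L = 0.018 mg/L.
20 µg/L = 0.02 mg/L.
Mass balance: 0.02·3.56 = 0.6597·Cₑ + 2.9·0.018.
Cₑ = (0.07119 − 0.0522) / 0.6597 = 0.02879 mg/L.
Required removal = 1 − 0.02879/3.15 = 99.09 %.

99.1 %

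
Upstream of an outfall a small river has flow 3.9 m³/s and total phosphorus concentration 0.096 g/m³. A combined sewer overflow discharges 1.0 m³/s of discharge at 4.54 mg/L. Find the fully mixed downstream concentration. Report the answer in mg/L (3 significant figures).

1.00 mg/L

Flow-weighted mixing gives C = (1·4.54 + 3.9·0.096) / (1 + 3.9) = 4.914/4.9 = 1.003 mg/L.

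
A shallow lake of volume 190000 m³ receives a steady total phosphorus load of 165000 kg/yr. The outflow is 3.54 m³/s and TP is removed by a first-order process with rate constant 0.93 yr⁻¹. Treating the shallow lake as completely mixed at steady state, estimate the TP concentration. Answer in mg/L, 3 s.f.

1.47 mg/L

Outflow Q = 3.54 m³/s × 3.156e+07 s/yr = 1.117e+08 m³/yr.
Steady-state CSTR mass balance: W = Q·C + k·V·C, so C = W/(Q + kV).
Q + kV = 1.117e+08 + 0.93·190000 = 1.119e+08 m³/yr.
C = 165000/1.119e+08 = 0.001475 kg/m³ = 1.475 mg/L.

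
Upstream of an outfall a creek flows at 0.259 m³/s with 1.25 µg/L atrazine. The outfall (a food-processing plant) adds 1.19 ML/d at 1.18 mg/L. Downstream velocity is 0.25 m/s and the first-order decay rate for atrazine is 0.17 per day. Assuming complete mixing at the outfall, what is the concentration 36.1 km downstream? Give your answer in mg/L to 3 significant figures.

1.19 ML/d = 0.01377 m³/s.
1.25 µg/L = 0.00125 mg/L.
After complete mixing, C₀ = (0.01377·1.18 + 0.259·0.00125) / 0.2728 = 0.06077 mg/L.
Travel time t = 3.61e+04 m / 0.25 m/s = 1.444e+05 s = 1.671 d.
C = 0.06077·exp(−0.17·1.671) = 0.06077·0.7527 = 0.04574 mg/L.

0.0457 mg/L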